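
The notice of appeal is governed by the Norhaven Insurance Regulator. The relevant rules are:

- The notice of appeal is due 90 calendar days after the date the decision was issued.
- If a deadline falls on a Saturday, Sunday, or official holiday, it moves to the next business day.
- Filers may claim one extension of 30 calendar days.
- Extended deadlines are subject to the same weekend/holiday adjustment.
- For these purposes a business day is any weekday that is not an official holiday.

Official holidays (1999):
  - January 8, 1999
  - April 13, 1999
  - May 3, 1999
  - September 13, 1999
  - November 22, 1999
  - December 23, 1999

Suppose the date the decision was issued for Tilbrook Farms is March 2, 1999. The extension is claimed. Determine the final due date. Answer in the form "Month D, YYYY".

June 30, 1999

From March 2, 1999, 90 calendar days later is May 31, 1999.
May 31, 1999 is a Monday and not a listed holiday, so it stands.
The 30-calendar-day extension moves the deadline from May 31, 1999 to June 30, 1999.
June 30, 1999 falls on a Wednesday, which is a business day, so no adjustment is needed.
The final due date is June 30, 1999.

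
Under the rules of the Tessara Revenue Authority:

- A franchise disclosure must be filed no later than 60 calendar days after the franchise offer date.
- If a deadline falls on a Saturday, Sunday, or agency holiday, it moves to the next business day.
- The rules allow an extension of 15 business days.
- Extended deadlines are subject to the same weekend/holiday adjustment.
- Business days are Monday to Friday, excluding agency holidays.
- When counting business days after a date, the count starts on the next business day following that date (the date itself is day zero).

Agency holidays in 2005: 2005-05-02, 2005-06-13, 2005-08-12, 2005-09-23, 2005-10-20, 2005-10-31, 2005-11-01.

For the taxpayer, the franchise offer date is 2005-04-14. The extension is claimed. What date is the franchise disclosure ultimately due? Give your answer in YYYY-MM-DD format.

From 2005-04-14, 60 calendar days later is 2005-06-13.
2005-06-13 is a listed holiday, so it moves to the next business day, 2005-06-14 (Tuesday).
The 15-business-day extension runs from 2005-06-14 to 2005-07-05.
2005-07-05 is a Tuesday and not a listed holiday, so it stands.
Deadline: 2005-07-05.

2005-07-05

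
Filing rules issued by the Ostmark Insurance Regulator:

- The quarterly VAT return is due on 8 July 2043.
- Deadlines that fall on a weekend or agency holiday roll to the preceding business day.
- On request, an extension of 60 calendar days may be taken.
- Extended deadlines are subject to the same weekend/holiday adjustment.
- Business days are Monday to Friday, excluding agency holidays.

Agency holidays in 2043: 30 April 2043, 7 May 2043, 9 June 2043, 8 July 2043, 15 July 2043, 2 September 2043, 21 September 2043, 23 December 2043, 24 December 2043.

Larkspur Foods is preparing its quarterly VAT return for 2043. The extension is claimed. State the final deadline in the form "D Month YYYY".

4 September 2043

The statutory due date is 8 July 2043.
8 July 2043 falls on a listed holiday. Rolling to the preceding business day gives 7 July 2043, a Tuesday.
The 60-calendar-day extension moves the deadline from 7 July 2043 to 5 September 2043.
5 September 2043 is a Saturday, so it moves to the preceding business day, 4 September 2043 (Friday).
The final due date is 4 September 2043.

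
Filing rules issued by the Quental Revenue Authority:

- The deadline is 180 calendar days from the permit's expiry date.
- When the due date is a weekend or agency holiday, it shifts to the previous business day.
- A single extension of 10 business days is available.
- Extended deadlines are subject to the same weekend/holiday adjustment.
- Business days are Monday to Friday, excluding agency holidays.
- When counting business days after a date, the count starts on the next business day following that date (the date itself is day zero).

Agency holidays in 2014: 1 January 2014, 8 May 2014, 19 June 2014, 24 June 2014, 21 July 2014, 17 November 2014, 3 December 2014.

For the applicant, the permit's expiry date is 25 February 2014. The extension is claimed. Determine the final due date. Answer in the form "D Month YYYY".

5 September 2014

180 calendar days after 25 February 2014 is 24 August 2014.
Because 24 August 2014 is a Sunday, the deadline becomes 22 August 2014 (Friday).
Applying the 10-business-day extension: 10 business days after 22 August 2014 is 5 September 2014.
Since 5 September 2014 is a Friday and not a holiday, the date is unchanged.
Deadline: 5 September 2014.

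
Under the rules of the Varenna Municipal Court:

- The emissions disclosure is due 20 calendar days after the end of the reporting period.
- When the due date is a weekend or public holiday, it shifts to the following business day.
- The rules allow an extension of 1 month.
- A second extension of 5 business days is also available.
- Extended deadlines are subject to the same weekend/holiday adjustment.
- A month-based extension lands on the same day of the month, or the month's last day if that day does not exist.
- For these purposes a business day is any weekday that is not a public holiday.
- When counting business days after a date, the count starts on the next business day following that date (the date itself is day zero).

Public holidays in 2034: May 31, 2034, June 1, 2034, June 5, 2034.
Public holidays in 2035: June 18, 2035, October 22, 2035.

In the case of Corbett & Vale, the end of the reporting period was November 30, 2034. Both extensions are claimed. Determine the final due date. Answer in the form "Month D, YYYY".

20 calendar days after November 30, 2034 is December 20, 2034.
December 20, 2034 (Wednesday) is already a business day.
Add 1 month to December 20, 2034: January 20, 2035.
January 20, 2035 is a Saturday, so it moves to the next business day, January 22, 2035 (Monday).
The 5-business-day extension runs from January 22, 2035 to January 29, 2035.
Since January 29, 2035 is a Monday and not a holiday, the date is unchanged.
Final deadline: January 29, 2035.

January 29, 2035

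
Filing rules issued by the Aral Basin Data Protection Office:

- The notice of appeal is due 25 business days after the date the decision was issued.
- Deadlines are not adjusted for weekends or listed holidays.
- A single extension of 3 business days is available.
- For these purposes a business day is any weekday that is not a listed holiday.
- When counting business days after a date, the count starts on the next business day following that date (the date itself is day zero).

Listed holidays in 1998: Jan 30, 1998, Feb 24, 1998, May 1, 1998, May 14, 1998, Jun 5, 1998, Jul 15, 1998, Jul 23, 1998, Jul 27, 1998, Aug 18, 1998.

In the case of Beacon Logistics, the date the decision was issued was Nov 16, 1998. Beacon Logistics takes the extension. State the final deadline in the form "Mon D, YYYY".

Starting the day after Nov 16, 1998 and counting 25 business days lands on Dec 21, 1998.
Dec 21, 1998 falls on a Monday. The rules make no weekend/holiday allowance, so it remains Dec 21, 1998.
The 3-business-day extension runs from Dec 21, 1998 to Dec 24, 1998.
No adjustment is made for weekends or holidays, so Dec 24, 1998 stands.
The final due date is Dec 24, 1998.

Dec 24, 1998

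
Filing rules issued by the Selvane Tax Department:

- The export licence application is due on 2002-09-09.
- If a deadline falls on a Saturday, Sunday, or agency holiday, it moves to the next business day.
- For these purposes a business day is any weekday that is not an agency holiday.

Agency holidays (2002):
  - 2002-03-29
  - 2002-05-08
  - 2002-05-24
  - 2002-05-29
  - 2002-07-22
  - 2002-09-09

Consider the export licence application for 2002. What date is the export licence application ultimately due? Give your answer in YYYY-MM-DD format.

2002-09-10

Start from the fixed due date, 2002-09-09.
Because 2002-09-09 is a listed holiday, the deadline becomes 2002-09-10 (Tuesday).
Final deadline: 2002-09-10.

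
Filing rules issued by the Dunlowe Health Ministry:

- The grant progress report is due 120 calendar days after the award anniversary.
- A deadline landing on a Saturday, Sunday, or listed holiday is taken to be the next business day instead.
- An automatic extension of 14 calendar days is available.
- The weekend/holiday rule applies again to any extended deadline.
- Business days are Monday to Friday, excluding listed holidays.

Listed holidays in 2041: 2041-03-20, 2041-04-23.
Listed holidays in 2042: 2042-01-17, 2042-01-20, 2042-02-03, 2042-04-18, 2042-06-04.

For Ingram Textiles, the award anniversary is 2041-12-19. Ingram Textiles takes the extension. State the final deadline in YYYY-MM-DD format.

Adding 120 calendar days to 2041-12-19 gives 2042-04-18.
2042-04-18 is a listed holiday; the next business day is 2042-04-21 (Monday).
Add the 14 calendar-day extension to 2042-04-21: 2042-05-05.
2042-05-05 is a Monday and not a listed holiday, so it stands.
Final deadline: 2042-05-05.

2042-05-05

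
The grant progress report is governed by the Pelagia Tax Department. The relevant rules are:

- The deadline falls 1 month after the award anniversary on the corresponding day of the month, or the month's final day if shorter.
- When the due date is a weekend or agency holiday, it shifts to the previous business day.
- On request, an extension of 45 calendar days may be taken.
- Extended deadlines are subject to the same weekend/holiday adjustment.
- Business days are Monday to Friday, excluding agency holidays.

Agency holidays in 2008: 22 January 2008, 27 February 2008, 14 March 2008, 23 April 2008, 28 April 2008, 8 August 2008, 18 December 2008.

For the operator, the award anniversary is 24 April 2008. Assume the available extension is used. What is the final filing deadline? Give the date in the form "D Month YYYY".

1 month after 24 April 2008, on the same day of the month, is 24 May 2008.
Because 24 May 2008 is a Saturday, the deadline becomes 23 May 2008 (Friday).
Applying the 45-calendar-day extension: 23 May 2008 + 45 days = 7 July 2008.
7 July 2008 falls on a Monday, which is a business day, so no adjustment is needed.
So the filing is due 7 July 2008.

7 July 2008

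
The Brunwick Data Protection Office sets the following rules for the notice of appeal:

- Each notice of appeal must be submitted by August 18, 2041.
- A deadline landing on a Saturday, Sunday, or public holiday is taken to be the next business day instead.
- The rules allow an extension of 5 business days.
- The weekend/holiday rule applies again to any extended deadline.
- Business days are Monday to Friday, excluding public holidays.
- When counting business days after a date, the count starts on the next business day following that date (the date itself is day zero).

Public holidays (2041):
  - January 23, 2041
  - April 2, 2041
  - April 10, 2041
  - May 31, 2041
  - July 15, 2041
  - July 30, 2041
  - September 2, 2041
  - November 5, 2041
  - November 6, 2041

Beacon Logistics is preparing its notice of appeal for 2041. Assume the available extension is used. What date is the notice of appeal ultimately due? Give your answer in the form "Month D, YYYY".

August 26, 2041

The statutory due date is August 18, 2041.
Because August 18, 2041 is a Sunday, the deadline becomes August 19, 2041 (Monday).
Applying the 5-business-day extension: 5 business days after August 19, 2041 is August 26, 2041.
August 26, 2041 (Monday) is already a business day.
Deadline: August 26, 2041.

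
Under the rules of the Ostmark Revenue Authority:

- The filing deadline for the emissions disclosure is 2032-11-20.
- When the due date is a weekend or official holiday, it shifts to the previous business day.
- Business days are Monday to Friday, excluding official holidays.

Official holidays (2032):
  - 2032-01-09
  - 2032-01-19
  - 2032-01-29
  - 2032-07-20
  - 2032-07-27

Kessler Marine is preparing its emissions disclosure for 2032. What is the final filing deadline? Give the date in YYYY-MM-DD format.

The stated deadline is 2032-11-20.
2032-11-20 is a Saturday, so it moves to the preceding business day, 2032-11-19 (Friday).
Deadline: 2032-11-19.

2032-11-19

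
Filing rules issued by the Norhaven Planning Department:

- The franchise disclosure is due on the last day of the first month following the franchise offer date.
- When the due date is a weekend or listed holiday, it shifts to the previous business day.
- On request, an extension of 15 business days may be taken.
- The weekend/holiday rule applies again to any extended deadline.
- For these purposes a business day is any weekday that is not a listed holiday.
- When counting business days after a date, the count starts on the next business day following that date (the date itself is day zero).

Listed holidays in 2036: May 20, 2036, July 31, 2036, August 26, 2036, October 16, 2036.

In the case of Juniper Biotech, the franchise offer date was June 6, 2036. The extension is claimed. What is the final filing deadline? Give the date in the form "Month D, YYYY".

1 month after June 6, 2036 is July 2036; that month ends on July 31, 2036.
July 31, 2036 is a listed holiday, so it moves to the preceding business day, July 30, 2036 (Wednesday).
Counting 15 further business days from July 30, 2036 reaches August 21, 2036.
Since August 21, 2036 is a Thursday and not a holiday, the date is unchanged.
The final due date is August 21, 2036.

August 21, 2036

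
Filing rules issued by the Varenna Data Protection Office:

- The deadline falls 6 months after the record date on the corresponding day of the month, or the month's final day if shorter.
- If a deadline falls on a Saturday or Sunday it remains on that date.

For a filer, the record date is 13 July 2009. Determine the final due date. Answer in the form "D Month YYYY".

13 January 2010

6 months after 13 July 2009, on the same day of the month, is 13 January 2010.
13 January 2010 is a Wednesday; no weekend or holiday adjustment applies.
Deadline: 13 January 2010.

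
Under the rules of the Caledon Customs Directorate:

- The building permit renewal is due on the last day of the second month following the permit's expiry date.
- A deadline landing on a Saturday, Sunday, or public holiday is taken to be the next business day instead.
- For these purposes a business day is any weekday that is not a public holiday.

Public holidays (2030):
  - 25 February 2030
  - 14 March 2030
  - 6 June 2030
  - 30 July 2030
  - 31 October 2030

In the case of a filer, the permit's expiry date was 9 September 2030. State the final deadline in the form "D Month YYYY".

2 months after 9 September 2030 is November 2030; that month ends on 30 November 2030.
Because 30 November 2030 is a Saturday, the deadline becomes 2 December 2030 (Monday).
So the filing is due 2 December 2030.

2 December 2030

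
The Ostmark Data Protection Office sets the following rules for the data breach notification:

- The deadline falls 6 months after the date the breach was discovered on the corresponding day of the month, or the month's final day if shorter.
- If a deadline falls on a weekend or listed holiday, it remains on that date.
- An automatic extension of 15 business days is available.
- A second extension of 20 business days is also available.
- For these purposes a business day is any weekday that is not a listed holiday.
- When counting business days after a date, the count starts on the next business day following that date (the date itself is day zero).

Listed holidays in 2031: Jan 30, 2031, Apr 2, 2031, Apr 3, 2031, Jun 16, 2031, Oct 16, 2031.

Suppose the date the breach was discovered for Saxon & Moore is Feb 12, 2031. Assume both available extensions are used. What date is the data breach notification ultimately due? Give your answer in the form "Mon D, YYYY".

6 months after Feb 12, 2031, on the same day of the month, is Aug 12, 2031.
Aug 12, 2031 is a Tuesday; no weekend or holiday adjustment applies.
The 15-business-day extension runs from Aug 12, 2031 to Sep 2, 2031.
No adjustment is made for weekends or holidays, so Sep 2, 2031 stands.
The 20-business-day extension runs from Sep 2, 2031 to Sep 30, 2031.
No adjustment is made for weekends or holidays, so Sep 30, 2031 stands.
The final due date is Sep 30, 2031.

Sep 30, 2031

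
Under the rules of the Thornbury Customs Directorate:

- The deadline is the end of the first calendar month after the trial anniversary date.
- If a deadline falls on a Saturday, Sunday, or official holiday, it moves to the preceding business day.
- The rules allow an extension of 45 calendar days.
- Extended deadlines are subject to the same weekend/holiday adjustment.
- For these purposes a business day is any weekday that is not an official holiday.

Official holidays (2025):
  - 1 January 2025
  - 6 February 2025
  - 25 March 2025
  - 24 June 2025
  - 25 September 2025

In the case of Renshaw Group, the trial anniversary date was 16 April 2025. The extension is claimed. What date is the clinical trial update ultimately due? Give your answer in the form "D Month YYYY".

14 July 2025

The first month after 16 April 2025 is May 2025, whose last day is 31 May 2025.
31 May 2025 falls on a Saturday. Rolling to the preceding business day gives 30 May 2025, a Friday.
Applying the 45-calendar-day extension: 30 May 2025 + 45 days = 14 July 2025.
Since 14 July 2025 is a Monday and not a holiday, the date is unchanged.
So the filing is due 14 July 2025.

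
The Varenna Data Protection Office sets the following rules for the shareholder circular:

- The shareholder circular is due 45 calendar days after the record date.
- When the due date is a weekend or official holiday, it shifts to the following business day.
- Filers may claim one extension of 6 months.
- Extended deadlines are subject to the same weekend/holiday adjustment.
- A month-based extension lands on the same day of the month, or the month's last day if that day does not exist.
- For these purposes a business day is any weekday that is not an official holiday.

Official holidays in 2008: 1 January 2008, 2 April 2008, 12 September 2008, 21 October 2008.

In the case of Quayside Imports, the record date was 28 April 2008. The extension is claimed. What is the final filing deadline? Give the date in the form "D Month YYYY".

12 December 2008

From 28 April 2008, 45 calendar days later is 12 June 2008.
12 June 2008 is a Thursday and not a listed holiday, so it stands.
Applying the 6 months extension: 6 months after 12 June 2008 is 12 December 2008.
12 December 2008 is a Friday and not a listed holiday, so it stands.
So the filing is due 12 December 2008.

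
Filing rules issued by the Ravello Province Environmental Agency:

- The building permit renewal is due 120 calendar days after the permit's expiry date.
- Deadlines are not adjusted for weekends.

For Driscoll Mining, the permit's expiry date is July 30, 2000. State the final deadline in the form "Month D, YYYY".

November 27, 2000

Adding 120 calendar days to July 30, 2000 gives November 27, 2000.
November 27, 2000 falls on a Monday. The rules make no weekend/holiday allowance, so it remains November 27, 2000.
Final deadline: November 27, 2000.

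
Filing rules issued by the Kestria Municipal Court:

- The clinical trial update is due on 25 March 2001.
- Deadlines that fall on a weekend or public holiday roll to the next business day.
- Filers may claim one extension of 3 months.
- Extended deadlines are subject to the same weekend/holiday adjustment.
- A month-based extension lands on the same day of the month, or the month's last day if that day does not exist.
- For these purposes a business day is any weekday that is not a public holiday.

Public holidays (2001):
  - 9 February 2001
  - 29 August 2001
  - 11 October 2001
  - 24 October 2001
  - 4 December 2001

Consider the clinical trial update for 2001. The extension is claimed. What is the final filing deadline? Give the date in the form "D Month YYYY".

The stated deadline is 25 March 2001.
Because 25 March 2001 is a Sunday, the deadline becomes 26 March 2001 (Monday).
Applying the 3 months extension: 3 months after 26 March 2001 is 26 June 2001.
26 June 2001 (Tuesday) is already a business day.
The final due date is 26 June 2001.

26 June 2001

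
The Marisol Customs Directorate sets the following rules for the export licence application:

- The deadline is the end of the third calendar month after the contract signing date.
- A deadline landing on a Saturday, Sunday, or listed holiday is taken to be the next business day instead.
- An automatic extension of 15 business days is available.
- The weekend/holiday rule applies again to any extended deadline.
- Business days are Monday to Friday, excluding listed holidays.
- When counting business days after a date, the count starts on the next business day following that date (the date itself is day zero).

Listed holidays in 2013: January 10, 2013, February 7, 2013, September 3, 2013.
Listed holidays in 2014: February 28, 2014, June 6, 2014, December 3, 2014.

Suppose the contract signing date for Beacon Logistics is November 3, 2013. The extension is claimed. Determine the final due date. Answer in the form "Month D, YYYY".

March 24, 2014

The third month after November 3, 2013 is February 2014, whose last day is February 28, 2014.
February 28, 2014 is a listed holiday; the next business day is March 3, 2014 (Monday).
The 15-business-day extension runs from March 3, 2014 to March 24, 2014.
March 24, 2014 (Monday) is already a business day.
Final deadline: March 24, 2014.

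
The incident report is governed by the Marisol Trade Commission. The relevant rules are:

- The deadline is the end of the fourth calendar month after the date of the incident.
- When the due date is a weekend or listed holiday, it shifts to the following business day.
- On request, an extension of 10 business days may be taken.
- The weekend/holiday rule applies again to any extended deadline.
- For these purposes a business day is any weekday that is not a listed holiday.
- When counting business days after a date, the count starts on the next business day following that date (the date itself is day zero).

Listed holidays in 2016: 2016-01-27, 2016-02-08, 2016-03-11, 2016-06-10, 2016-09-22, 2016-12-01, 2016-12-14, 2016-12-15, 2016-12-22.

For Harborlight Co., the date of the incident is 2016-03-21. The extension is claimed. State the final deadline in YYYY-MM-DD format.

2016-08-15

The fourth month after 2016-03-21 is July 2016, whose last day is 2016-07-31.
2016-07-31 falls on a Sunday. Rolling to the next business day gives 2016-08-01, a Monday.
Counting 10 further business days from 2016-08-01 reaches 2016-08-15.
Since 2016-08-15 is a Monday and not a holiday, the date is unchanged.
Final deadline: 2016-08-15.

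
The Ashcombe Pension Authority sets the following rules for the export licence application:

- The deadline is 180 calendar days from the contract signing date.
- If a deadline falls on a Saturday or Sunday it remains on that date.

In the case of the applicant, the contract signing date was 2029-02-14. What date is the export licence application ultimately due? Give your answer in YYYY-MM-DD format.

180 calendar days after 2029-02-14 is 2029-08-13.
2029-08-13 falls on a Monday. The rules make no weekend/holiday allowance, so it remains 2029-08-13.
So the filing is due 2029-08-13.

2029-08-13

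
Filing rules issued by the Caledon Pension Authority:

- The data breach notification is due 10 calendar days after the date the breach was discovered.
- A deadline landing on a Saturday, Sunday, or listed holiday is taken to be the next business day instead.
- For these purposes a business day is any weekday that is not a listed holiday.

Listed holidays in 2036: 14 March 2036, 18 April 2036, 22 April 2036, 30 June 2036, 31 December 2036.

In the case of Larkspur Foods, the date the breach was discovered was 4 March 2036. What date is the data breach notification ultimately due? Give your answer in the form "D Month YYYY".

17 March 2036

Trigger date 4 March 2036 + 10 calendar days = 14 March 2036.
Because 14 March 2036 is a listed holiday, the deadline becomes 17 March 2036 (Monday).
The final due date is 17 March 2036.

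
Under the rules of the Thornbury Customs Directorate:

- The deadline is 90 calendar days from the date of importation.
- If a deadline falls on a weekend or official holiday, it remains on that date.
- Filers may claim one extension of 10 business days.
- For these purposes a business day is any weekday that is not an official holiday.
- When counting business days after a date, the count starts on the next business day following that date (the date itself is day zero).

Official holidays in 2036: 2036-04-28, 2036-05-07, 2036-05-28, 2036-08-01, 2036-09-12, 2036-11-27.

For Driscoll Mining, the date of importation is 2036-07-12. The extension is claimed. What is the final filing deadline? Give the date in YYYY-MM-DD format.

2036-10-24

Adding 90 calendar days to 2036-07-12 gives 2036-10-10.
2036-10-10 falls on a Friday. The rules make no weekend/holiday allowance, so it remains 2036-10-10.
Applying the 10-business-day extension: 10 business days after 2036-10-10 is 2036-10-24.
2036-10-24 is a Friday; no weekend or holiday adjustment applies.
Final deadline: 2036-10-24.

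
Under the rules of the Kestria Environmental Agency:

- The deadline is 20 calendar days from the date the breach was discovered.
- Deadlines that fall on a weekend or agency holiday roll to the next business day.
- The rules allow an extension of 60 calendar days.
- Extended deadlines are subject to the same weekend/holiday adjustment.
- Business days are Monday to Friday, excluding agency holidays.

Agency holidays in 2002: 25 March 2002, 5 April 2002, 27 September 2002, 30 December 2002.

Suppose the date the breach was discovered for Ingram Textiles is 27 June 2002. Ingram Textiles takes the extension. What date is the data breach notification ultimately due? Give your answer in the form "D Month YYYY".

Trigger date 27 June 2002 + 20 calendar days = 17 July 2002.
17 July 2002 falls on a Wednesday, which is a business day, so no adjustment is needed.
The 60-calendar-day extension moves the deadline from 17 July 2002 to 15 September 2002.
15 September 2002 is a Sunday; the next business day is 16 September 2002 (Monday).
Deadline: 16 September 2002.

16 September 2002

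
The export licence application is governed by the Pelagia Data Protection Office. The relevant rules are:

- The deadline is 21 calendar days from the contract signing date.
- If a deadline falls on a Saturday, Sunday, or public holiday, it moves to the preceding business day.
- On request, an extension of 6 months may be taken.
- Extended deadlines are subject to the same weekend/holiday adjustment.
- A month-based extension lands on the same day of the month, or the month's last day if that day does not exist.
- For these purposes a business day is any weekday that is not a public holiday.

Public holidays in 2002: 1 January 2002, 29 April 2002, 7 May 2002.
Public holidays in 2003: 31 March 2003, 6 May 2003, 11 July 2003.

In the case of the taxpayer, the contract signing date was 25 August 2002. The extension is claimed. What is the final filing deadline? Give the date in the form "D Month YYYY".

Adding 21 calendar days to 25 August 2002 gives 15 September 2002.
15 September 2002 falls on a Sunday. Rolling to the preceding business day gives 13 September 2002, a Friday.
Applying the 6 months extension: 6 months after 13 September 2002 is 13 March 2003.
13 March 2003 is a Thursday and not a listed holiday, so it stands.
Final deadline: 13 March 2003.

13 March 2003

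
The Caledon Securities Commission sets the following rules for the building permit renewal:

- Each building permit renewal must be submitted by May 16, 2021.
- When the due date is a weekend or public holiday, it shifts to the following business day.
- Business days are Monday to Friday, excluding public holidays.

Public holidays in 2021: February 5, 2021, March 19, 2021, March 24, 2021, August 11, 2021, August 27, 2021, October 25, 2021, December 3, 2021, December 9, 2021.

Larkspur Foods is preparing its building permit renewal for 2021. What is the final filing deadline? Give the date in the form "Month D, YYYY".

Start from the fixed due date, May 16, 2021.
Because May 16, 2021 is a Sunday, the deadline becomes May 17, 2021 (Monday).
The final due date is May 17, 2021.

May 17, 2021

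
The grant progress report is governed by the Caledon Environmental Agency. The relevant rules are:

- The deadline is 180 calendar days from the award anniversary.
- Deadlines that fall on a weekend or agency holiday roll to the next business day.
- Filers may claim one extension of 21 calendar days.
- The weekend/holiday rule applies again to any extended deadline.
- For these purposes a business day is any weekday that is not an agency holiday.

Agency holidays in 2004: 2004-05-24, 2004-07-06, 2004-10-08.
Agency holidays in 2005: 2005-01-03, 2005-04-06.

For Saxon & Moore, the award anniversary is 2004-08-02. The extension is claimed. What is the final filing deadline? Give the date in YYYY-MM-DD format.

Trigger date 2004-08-02 + 180 calendar days = 2005-01-29.
Because 2005-01-29 is a Saturday, the deadline becomes 2005-01-31 (Monday).
With the 21-day extension, 2005-01-31 becomes 2005-02-21.
Since 2005-02-21 is a Monday and not a holiday, the date is unchanged.
So the filing is due 2005-02-21.

2005-02-21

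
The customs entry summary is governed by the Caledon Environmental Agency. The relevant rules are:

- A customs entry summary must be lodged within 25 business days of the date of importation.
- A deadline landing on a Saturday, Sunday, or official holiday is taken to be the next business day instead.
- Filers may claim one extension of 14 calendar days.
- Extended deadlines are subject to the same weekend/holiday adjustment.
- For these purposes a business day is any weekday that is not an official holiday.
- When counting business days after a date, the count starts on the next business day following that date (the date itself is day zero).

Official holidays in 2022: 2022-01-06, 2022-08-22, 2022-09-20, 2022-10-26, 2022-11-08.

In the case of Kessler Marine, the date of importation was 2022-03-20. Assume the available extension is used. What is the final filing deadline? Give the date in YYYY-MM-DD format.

Counting 25 business days after 2022-03-20 (skipping weekends and listed holidays) reaches 2022-04-22.
2022-04-22 is a Friday and not a listed holiday, so it stands.
Applying the 14-calendar-day extension: 2022-04-22 + 14 days = 2022-05-06.
2022-05-06 falls on a Friday, which is a business day, so no adjustment is needed.
So the filing is due 2022-05-06.

2022-05-06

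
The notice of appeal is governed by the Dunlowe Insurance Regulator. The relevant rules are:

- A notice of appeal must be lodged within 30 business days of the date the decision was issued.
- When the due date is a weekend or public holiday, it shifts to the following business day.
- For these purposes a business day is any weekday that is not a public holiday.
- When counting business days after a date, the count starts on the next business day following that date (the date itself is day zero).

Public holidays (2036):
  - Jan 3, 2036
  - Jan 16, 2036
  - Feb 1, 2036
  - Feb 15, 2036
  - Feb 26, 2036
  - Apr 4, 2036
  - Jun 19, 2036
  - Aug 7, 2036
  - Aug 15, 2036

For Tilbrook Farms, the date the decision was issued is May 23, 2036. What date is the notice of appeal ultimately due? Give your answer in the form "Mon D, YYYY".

30 business days after May 23, 2036, excluding weekends and holidays, is Jul 7, 2036.
Jul 7, 2036 is a Monday and not a listed holiday, so it stands.
So the filing is due Jul 7, 2036.

Jul 7, 2036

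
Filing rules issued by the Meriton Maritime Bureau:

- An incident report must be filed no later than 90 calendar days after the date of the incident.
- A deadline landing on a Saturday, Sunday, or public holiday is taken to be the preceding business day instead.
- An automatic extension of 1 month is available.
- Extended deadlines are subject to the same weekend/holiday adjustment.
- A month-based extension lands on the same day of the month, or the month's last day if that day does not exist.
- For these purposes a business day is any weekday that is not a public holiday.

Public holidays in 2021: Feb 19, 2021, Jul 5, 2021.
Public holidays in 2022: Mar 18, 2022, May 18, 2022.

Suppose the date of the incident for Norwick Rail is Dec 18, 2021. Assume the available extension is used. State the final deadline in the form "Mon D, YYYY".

Apr 15, 2022

Adding 90 calendar days to Dec 18, 2021 gives Mar 18, 2022.
Mar 18, 2022 falls on a listed holiday. Rolling to the preceding business day gives Mar 17, 2022, a Thursday.
Applying the 1 month extension: 1 month after Mar 17, 2022 is Apr 17, 2022.
Apr 17, 2022 falls on a Sunday. Rolling to the preceding business day gives Apr 15, 2022, a Friday.
Deadline: Apr 15, 2022.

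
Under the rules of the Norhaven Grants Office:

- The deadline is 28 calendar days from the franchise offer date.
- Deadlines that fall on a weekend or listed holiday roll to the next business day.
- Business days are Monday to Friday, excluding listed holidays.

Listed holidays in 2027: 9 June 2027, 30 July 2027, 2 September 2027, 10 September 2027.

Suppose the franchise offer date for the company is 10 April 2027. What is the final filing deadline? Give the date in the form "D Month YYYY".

10 May 2027

Trigger date 10 April 2027 + 28 calendar days = 8 May 2027.
Because 8 May 2027 is a Saturday, the deadline becomes 10 May 2027 (Monday).
Deadline: 10 May 2027.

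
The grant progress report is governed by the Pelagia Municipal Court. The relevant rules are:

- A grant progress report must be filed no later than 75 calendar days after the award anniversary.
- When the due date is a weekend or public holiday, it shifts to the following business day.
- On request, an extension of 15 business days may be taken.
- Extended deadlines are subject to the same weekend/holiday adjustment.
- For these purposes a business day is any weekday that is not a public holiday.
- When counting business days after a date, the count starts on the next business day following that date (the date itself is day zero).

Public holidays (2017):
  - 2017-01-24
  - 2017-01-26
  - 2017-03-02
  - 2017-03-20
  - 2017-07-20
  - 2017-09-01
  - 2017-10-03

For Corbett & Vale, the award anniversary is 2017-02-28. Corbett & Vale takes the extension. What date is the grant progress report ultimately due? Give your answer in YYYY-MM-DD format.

75 calendar days after 2017-02-28 is 2017-05-14.
Because 2017-05-14 is a Sunday, the deadline becomes 2017-05-15 (Monday).
The 15-business-day extension runs from 2017-05-15 to 2017-06-05.
Since 2017-06-05 is a Monday and not a holiday, the date is unchanged.
So the filing is due 2017-06-05.

2017-06-05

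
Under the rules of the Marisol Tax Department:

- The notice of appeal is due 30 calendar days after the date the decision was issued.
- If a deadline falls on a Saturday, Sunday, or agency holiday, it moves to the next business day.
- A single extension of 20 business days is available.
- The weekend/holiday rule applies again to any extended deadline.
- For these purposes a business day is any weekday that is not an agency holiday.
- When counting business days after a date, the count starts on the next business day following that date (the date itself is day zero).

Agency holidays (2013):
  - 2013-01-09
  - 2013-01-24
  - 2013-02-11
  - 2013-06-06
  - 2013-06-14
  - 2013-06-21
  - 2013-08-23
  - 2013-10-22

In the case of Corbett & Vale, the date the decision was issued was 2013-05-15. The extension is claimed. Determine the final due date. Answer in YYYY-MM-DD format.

2013-07-16

From 2013-05-15, 30 calendar days later is 2013-06-14.
Because 2013-06-14 is a listed holiday, the deadline becomes 2013-06-17 (Monday).
The 20-business-day extension runs from 2013-06-17 to 2013-07-16.
2013-07-16 (Tuesday) is already a business day.
The final due date is 2013-07-16.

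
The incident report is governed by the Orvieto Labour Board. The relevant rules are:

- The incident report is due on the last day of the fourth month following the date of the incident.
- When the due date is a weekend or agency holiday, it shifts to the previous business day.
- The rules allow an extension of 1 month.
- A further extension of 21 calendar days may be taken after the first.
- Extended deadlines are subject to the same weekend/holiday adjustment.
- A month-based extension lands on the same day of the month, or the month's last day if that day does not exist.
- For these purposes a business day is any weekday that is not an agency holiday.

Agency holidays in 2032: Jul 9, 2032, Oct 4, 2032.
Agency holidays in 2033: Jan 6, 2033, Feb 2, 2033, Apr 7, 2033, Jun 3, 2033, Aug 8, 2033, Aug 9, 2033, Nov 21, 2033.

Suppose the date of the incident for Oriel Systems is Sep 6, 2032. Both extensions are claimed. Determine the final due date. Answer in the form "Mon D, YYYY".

Mar 21, 2033

The fourth month after Sep 6, 2032 is January 2033, whose last day is Jan 31, 2033.
Jan 31, 2033 falls on a Monday, which is a business day, so no adjustment is needed.
Applying the 1 month extension: 1 month after Jan 31, 2033 is Feb 28, 2033 (day 31 does not exist in February, so the month's last day is used).
Since Feb 28, 2033 is a Monday and not a holiday, the date is unchanged.
With the 21-day extension, Feb 28, 2033 becomes Mar 21, 2033.
Since Mar 21, 2033 is a Monday and not a holiday, the date is unchanged.
Deadline: Mar 21, 2033.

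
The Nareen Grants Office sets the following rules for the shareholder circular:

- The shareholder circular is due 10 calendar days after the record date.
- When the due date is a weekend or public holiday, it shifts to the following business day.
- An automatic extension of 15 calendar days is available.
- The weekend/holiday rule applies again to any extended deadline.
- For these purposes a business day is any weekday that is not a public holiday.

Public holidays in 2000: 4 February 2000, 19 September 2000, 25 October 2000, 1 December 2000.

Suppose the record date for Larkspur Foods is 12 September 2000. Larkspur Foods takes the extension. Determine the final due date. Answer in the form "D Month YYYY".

9 October 2000

From 12 September 2000, 10 calendar days later is 22 September 2000.
22 September 2000 is a Friday and not a listed holiday, so it stands.
With the 15-day extension, 22 September 2000 becomes 7 October 2000.
7 October 2000 is a Saturday, so it moves to the next business day, 9 October 2000 (Monday).
Deadline: 9 October 2000.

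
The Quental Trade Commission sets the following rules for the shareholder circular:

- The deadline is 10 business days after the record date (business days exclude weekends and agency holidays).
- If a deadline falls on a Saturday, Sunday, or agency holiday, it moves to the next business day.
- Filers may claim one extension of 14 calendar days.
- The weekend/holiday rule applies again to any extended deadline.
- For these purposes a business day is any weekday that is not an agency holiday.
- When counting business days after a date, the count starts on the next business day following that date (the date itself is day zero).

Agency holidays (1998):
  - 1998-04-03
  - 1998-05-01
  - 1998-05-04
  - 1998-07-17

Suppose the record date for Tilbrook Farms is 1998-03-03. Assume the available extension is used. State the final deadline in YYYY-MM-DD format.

10 business days after 1998-03-03, excluding weekends and holidays, is 1998-03-17.
1998-03-17 falls on a Tuesday, which is a business day, so no adjustment is needed.
Add the 14 calendar-day extension to 1998-03-17: 1998-03-31.
1998-03-31 is a Tuesday and not a listed holiday, so it stands.
So the filing is due 1998-03-31.

1998-03-31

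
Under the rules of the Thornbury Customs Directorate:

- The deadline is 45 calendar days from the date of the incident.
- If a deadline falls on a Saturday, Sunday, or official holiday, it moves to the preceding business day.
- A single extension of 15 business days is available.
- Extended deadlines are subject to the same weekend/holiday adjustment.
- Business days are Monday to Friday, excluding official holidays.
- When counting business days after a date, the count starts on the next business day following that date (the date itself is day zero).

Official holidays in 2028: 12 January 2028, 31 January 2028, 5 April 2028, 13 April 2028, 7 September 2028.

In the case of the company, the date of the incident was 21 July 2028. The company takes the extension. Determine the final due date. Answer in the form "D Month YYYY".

Adding 45 calendar days to 21 July 2028 gives 4 September 2028.
4 September 2028 is a Monday and not a listed holiday, so it stands.
The 15-business-day extension runs from 4 September 2028 to 26 September 2028.
26 September 2028 (Tuesday) is already a business day.
The final due date is 26 September 2028.

26 September 2028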